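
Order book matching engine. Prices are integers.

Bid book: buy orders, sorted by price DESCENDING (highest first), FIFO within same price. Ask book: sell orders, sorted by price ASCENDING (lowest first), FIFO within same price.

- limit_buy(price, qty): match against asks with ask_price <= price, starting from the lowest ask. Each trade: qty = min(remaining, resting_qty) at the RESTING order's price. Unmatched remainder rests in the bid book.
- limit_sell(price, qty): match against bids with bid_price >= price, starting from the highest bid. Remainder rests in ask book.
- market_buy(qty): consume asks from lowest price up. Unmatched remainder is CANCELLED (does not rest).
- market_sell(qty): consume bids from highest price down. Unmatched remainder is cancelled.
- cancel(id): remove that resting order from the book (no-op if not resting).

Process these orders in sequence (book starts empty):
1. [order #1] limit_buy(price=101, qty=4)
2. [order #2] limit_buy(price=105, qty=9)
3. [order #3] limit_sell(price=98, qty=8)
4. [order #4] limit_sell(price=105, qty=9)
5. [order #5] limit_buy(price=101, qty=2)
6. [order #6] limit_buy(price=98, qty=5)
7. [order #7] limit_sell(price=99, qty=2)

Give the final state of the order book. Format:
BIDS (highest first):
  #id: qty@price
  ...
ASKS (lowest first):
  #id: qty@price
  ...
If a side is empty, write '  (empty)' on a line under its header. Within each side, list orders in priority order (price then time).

Answer: BIDS (highest first):
  #1: 2@101
  #5: 2@101
  #6: 5@98
ASKS (lowest first):
  #4: 8@105

Derivation:
After op 1 [order #1] limit_buy(price=101, qty=4): fills=none; bids=[#1:4@101] asks=[-]
After op 2 [order #2] limit_buy(price=105, qty=9): fills=none; bids=[#2:9@105 #1:4@101] asks=[-]
After op 3 [order #3] limit_sell(price=98, qty=8): fills=#2x#3:8@105; bids=[#2:1@105 #1:4@101] asks=[-]
After op 4 [order #4] limit_sell(price=105, qty=9): fills=#2x#4:1@105; bids=[#1:4@101] asks=[#4:8@105]
After op 5 [order #5] limit_buy(price=101, qty=2): fills=none; bids=[#1:4@101 #5:2@101] asks=[#4:8@105]
After op 6 [order #6] limit_buy(price=98, qty=5): fills=none; bids=[#1:4@101 #5:2@101 #6:5@98] asks=[#4:8@105]
After op 7 [order #7] limit_sell(price=99, qty=2): fills=#1x#7:2@101; bids=[#1:2@101 #5:2@101 #6:5@98] asks=[#4:8@105]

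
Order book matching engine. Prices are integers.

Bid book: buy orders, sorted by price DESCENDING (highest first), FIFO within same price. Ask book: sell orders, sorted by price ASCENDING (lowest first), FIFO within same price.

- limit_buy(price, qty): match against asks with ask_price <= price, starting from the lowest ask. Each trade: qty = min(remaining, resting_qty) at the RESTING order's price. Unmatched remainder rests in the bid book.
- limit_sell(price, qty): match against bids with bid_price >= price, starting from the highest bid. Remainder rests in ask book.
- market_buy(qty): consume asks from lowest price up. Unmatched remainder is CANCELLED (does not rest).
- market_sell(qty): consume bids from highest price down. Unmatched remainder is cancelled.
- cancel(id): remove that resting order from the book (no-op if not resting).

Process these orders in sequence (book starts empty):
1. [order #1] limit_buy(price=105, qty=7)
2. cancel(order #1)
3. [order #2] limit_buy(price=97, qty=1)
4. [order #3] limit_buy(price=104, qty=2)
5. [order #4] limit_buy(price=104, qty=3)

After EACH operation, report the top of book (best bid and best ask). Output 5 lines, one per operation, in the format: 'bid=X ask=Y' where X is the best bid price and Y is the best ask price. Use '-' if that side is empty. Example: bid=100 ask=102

After op 1 [order #1] limit_buy(price=105, qty=7): fills=none; bids=[#1:7@105] asks=[-]
After op 2 cancel(order #1): fills=none; bids=[-] asks=[-]
After op 3 [order #2] limit_buy(price=97, qty=1): fills=none; bids=[#2:1@97] asks=[-]
After op 4 [order #3] limit_buy(price=104, qty=2): fills=none; bids=[#3:2@104 #2:1@97] asks=[-]
After op 5 [order #4] limit_buy(price=104, qty=3): fills=none; bids=[#3:2@104 #4:3@104 #2:1@97] asks=[-]

Answer: bid=105 ask=-
bid=- ask=-
bid=97 ask=-
bid=104 ask=-
bid=104 ask=-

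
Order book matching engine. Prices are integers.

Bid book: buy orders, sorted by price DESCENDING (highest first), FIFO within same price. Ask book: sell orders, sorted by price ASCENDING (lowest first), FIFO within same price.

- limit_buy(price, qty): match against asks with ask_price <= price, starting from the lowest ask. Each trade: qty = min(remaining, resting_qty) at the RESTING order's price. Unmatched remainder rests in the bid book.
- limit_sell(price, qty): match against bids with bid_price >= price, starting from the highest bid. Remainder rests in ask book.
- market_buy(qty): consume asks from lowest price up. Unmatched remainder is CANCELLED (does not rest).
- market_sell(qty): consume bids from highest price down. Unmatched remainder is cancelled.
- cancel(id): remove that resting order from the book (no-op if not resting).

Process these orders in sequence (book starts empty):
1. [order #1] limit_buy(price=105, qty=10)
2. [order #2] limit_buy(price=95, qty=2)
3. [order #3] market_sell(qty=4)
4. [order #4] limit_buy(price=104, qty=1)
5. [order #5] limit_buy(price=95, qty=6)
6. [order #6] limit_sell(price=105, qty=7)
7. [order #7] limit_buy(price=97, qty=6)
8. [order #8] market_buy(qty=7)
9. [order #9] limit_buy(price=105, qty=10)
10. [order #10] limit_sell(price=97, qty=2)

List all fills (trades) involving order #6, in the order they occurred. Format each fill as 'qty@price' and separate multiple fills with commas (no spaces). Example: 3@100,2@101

After op 1 [order #1] limit_buy(price=105, qty=10): fills=none; bids=[#1:10@105] asks=[-]
After op 2 [order #2] limit_buy(price=95, qty=2): fills=none; bids=[#1:10@105 #2:2@95] asks=[-]
After op 3 [order #3] market_sell(qty=4): fills=#1x#3:4@105; bids=[#1:6@105 #2:2@95] asks=[-]
After op 4 [order #4] limit_buy(price=104, qty=1): fills=none; bids=[#1:6@105 #4:1@104 #2:2@95] asks=[-]
After op 5 [order #5] limit_buy(price=95, qty=6): fills=none; bids=[#1:6@105 #4:1@104 #2:2@95 #5:6@95] asks=[-]
After op 6 [order #6] limit_sell(price=105, qty=7): fills=#1x#6:6@105; bids=[#4:1@104 #2:2@95 #5:6@95] asks=[#6:1@105]
After op 7 [order #7] limit_buy(price=97, qty=6): fills=none; bids=[#4:1@104 #7:6@97 #2:2@95 #5:6@95] asks=[#6:1@105]
After op 8 [order #8] market_buy(qty=7): fills=#8x#6:1@105; bids=[#4:1@104 #7:6@97 #2:2@95 #5:6@95] asks=[-]
After op 9 [order #9] limit_buy(price=105, qty=10): fills=none; bids=[#9:10@105 #4:1@104 #7:6@97 #2:2@95 #5:6@95] asks=[-]
After op 10 [order #10] limit_sell(price=97, qty=2): fills=#9x#10:2@105; bids=[#9:8@105 #4:1@104 #7:6@97 #2:2@95 #5:6@95] asks=[-]

Answer: 6@105,1@105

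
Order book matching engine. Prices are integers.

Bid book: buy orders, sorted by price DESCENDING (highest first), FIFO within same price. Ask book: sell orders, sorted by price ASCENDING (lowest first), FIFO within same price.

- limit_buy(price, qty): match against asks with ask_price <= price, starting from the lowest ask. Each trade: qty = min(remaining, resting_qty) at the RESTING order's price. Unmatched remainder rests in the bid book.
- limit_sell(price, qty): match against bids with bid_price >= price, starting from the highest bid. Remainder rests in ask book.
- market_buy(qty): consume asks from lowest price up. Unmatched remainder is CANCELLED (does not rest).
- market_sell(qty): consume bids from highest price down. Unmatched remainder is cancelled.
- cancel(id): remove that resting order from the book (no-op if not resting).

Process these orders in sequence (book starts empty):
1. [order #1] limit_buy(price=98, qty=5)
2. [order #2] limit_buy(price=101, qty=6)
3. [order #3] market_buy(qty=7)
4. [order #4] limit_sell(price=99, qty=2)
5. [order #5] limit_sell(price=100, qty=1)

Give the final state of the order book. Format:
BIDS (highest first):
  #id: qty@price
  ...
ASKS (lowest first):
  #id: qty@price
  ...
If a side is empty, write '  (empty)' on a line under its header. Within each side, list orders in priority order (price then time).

After op 1 [order #1] limit_buy(price=98, qty=5): fills=none; bids=[#1:5@98] asks=[-]
After op 2 [order #2] limit_buy(price=101, qty=6): fills=none; bids=[#2:6@101 #1:5@98] asks=[-]
After op 3 [order #3] market_buy(qty=7): fills=none; bids=[#2:6@101 #1:5@98] asks=[-]
After op 4 [order #4] limit_sell(price=99, qty=2): fills=#2x#4:2@101; bids=[#2:4@101 #1:5@98] asks=[-]
After op 5 [order #5] limit_sell(price=100, qty=1): fills=#2x#5:1@101; bids=[#2:3@101 #1:5@98] asks=[-]

Answer: BIDS (highest first):
  #2: 3@101
  #1: 5@98
ASKS (lowest first):
  (empty)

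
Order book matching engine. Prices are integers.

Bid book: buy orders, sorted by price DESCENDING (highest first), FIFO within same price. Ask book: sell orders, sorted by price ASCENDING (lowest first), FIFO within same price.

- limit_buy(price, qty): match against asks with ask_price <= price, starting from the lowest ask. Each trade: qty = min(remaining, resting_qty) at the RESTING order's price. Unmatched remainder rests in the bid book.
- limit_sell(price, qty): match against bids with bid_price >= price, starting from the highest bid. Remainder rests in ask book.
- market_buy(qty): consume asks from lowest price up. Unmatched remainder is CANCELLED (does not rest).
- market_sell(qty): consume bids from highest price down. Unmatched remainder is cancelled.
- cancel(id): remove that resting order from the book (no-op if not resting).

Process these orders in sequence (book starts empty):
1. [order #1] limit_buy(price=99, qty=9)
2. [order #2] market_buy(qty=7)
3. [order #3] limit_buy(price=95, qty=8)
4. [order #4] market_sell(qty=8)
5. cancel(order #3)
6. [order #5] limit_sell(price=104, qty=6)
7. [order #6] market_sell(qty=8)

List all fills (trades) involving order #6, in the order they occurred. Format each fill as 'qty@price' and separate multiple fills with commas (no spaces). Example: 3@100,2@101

After op 1 [order #1] limit_buy(price=99, qty=9): fills=none; bids=[#1:9@99] asks=[-]
After op 2 [order #2] market_buy(qty=7): fills=none; bids=[#1:9@99] asks=[-]
After op 3 [order #3] limit_buy(price=95, qty=8): fills=none; bids=[#1:9@99 #3:8@95] asks=[-]
After op 4 [order #4] market_sell(qty=8): fills=#1x#4:8@99; bids=[#1:1@99 #3:8@95] asks=[-]
After op 5 cancel(order #3): fills=none; bids=[#1:1@99] asks=[-]
After op 6 [order #5] limit_sell(price=104, qty=6): fills=none; bids=[#1:1@99] asks=[#5:6@104]
After op 7 [order #6] market_sell(qty=8): fills=#1x#6:1@99; bids=[-] asks=[#5:6@104]

Answer: 1@99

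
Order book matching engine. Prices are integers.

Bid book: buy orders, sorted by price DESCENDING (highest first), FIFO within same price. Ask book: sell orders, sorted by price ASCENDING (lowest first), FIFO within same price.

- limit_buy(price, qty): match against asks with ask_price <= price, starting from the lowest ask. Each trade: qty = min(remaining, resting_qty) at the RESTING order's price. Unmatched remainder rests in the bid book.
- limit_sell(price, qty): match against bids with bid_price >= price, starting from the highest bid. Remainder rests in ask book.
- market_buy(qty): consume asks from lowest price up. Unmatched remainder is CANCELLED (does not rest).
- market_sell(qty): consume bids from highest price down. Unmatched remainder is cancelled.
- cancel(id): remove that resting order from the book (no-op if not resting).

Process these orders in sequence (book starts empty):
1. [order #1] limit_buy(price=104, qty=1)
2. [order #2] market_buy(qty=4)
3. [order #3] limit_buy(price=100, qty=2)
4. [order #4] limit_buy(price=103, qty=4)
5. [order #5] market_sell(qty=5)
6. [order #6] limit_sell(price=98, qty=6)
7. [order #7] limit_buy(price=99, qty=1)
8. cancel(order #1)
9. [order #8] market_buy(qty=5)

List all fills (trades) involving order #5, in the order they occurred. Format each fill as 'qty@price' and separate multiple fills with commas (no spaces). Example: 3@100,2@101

Answer: 1@104,4@103

Derivation:
After op 1 [order #1] limit_buy(price=104, qty=1): fills=none; bids=[#1:1@104] asks=[-]
After op 2 [order #2] market_buy(qty=4): fills=none; bids=[#1:1@104] asks=[-]
After op 3 [order #3] limit_buy(price=100, qty=2): fills=none; bids=[#1:1@104 #3:2@100] asks=[-]
After op 4 [order #4] limit_buy(price=103, qty=4): fills=none; bids=[#1:1@104 #4:4@103 #3:2@100] asks=[-]
After op 5 [order #5] market_sell(qty=5): fills=#1x#5:1@104 #4x#5:4@103; bids=[#3:2@100] asks=[-]
After op 6 [order #6] limit_sell(price=98, qty=6): fills=#3x#6:2@100; bids=[-] asks=[#6:4@98]
After op 7 [order #7] limit_buy(price=99, qty=1): fills=#7x#6:1@98; bids=[-] asks=[#6:3@98]
After op 8 cancel(order #1): fills=none; bids=[-] asks=[#6:3@98]
After op 9 [order #8] market_buy(qty=5): fills=#8x#6:3@98; bids=[-] asks=[-]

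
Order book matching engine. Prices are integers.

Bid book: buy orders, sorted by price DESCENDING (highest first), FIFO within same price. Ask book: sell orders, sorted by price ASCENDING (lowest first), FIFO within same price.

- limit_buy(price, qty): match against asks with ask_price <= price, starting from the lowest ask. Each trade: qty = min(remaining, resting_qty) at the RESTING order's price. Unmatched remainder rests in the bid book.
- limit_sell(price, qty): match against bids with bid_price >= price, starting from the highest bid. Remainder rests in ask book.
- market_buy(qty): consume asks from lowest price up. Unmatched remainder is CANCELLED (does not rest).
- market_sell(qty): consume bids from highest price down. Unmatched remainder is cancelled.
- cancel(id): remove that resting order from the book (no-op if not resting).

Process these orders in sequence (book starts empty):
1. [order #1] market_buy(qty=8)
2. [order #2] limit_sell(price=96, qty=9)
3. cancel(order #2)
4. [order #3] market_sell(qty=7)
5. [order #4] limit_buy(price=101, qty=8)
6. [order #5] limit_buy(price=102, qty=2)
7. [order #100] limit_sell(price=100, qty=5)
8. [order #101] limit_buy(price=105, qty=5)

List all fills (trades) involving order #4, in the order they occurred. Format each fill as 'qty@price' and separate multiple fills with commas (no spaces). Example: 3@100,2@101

After op 1 [order #1] market_buy(qty=8): fills=none; bids=[-] asks=[-]
After op 2 [order #2] limit_sell(price=96, qty=9): fills=none; bids=[-] asks=[#2:9@96]
After op 3 cancel(order #2): fills=none; bids=[-] asks=[-]
After op 4 [order #3] market_sell(qty=7): fills=none; bids=[-] asks=[-]
After op 5 [order #4] limit_buy(price=101, qty=8): fills=none; bids=[#4:8@101] asks=[-]
After op 6 [order #5] limit_buy(price=102, qty=2): fills=none; bids=[#5:2@102 #4:8@101] asks=[-]
After op 7 [order #100] limit_sell(price=100, qty=5): fills=#5x#100:2@102 #4x#100:3@101; bids=[#4:5@101] asks=[-]
After op 8 [order #101] limit_buy(price=105, qty=5): fills=none; bids=[#101:5@105 #4:5@101] asks=[-]

Answer: 3@101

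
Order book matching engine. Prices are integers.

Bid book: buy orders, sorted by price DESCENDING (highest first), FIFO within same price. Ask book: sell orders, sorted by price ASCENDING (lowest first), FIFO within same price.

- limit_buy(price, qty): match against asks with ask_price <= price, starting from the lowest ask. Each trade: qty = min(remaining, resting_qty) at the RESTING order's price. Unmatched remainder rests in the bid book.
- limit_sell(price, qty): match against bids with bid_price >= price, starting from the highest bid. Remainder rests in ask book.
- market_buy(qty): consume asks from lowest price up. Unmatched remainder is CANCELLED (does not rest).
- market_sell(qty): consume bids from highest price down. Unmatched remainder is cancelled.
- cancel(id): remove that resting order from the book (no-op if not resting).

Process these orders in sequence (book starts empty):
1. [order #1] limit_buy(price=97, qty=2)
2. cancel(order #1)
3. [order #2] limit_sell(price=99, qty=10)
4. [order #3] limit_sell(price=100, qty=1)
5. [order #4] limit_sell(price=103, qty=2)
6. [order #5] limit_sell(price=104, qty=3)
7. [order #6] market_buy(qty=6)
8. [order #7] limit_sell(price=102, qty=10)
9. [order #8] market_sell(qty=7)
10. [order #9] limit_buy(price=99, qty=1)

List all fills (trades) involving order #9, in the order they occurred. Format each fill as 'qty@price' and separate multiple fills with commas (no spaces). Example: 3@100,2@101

After op 1 [order #1] limit_buy(price=97, qty=2): fills=none; bids=[#1:2@97] asks=[-]
After op 2 cancel(order #1): fills=none; bids=[-] asks=[-]
After op 3 [order #2] limit_sell(price=99, qty=10): fills=none; bids=[-] asks=[#2:10@99]
After op 4 [order #3] limit_sell(price=100, qty=1): fills=none; bids=[-] asks=[#2:10@99 #3:1@100]
After op 5 [order #4] limit_sell(price=103, qty=2): fills=none; bids=[-] asks=[#2:10@99 #3:1@100 #4:2@103]
After op 6 [order #5] limit_sell(price=104, qty=3): fills=none; bids=[-] asks=[#2:10@99 #3:1@100 #4:2@103 #5:3@104]
After op 7 [order #6] market_buy(qty=6): fills=#6x#2:6@99; bids=[-] asks=[#2:4@99 #3:1@100 #4:2@103 #5:3@104]
After op 8 [order #7] limit_sell(price=102, qty=10): fills=none; bids=[-] asks=[#2:4@99 #3:1@100 #7:10@102 #4:2@103 #5:3@104]
After op 9 [order #8] market_sell(qty=7): fills=none; bids=[-] asks=[#2:4@99 #3:1@100 #7:10@102 #4:2@103 #5:3@104]
After op 10 [order #9] limit_buy(price=99, qty=1): fills=#9x#2:1@99; bids=[-] asks=[#2:3@99 #3:1@100 #7:10@102 #4:2@103 #5:3@104]

Answer: 1@99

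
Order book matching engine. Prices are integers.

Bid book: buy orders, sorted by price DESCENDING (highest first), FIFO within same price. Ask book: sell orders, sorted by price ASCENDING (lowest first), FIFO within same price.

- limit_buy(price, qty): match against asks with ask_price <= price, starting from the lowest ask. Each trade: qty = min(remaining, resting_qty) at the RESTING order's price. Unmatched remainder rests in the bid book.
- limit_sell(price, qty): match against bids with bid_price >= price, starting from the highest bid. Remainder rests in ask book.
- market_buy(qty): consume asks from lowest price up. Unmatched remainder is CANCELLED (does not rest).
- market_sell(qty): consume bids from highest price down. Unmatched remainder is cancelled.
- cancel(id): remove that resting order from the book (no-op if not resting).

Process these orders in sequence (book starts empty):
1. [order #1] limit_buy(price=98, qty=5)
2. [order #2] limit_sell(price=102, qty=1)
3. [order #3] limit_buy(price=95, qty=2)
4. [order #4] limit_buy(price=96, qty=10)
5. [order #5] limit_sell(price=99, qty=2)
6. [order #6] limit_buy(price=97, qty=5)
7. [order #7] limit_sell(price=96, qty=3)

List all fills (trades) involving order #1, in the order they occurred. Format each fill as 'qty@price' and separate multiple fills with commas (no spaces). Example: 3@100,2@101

After op 1 [order #1] limit_buy(price=98, qty=5): fills=none; bids=[#1:5@98] asks=[-]
After op 2 [order #2] limit_sell(price=102, qty=1): fills=none; bids=[#1:5@98] asks=[#2:1@102]
After op 3 [order #3] limit_buy(price=95, qty=2): fills=none; bids=[#1:5@98 #3:2@95] asks=[#2:1@102]
After op 4 [order #4] limit_buy(price=96, qty=10): fills=none; bids=[#1:5@98 #4:10@96 #3:2@95] asks=[#2:1@102]
After op 5 [order #5] limit_sell(price=99, qty=2): fills=none; bids=[#1:5@98 #4:10@96 #3:2@95] asks=[#5:2@99 #2:1@102]
After op 6 [order #6] limit_buy(price=97, qty=5): fills=none; bids=[#1:5@98 #6:5@97 #4:10@96 #3:2@95] asks=[#5:2@99 #2:1@102]
After op 7 [order #7] limit_sell(price=96, qty=3): fills=#1x#7:3@98; bids=[#1:2@98 #6:5@97 #4:10@96 #3:2@95] asks=[#5:2@99 #2:1@102]

Answer: 3@98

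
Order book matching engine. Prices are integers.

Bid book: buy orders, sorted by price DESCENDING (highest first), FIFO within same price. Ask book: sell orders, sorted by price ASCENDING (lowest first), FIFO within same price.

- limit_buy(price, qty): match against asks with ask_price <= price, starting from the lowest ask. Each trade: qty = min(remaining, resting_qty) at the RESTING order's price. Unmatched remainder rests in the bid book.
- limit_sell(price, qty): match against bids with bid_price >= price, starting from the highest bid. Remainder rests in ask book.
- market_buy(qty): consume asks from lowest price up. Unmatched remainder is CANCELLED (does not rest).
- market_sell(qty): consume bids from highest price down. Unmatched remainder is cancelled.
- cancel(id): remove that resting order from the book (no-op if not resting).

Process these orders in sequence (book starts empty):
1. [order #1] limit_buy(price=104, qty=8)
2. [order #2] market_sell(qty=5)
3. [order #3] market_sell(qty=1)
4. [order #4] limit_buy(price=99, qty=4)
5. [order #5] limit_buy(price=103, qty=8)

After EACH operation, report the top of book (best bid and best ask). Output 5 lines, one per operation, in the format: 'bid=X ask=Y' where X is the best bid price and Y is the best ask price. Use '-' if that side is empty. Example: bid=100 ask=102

Answer: bid=104 ask=-
bid=104 ask=-
bid=104 ask=-
bid=104 ask=-
bid=104 ask=-

Derivation:
After op 1 [order #1] limit_buy(price=104, qty=8): fills=none; bids=[#1:8@104] asks=[-]
After op 2 [order #2] market_sell(qty=5): fills=#1x#2:5@104; bids=[#1:3@104] asks=[-]
After op 3 [order #3] market_sell(qty=1): fills=#1x#3:1@104; bids=[#1:2@104] asks=[-]
After op 4 [order #4] limit_buy(price=99, qty=4): fills=none; bids=[#1:2@104 #4:4@99] asks=[-]
After op 5 [order #5] limit_buy(price=103, qty=8): fills=none; bids=[#1:2@104 #5:8@103 #4:4@99] asks=[-]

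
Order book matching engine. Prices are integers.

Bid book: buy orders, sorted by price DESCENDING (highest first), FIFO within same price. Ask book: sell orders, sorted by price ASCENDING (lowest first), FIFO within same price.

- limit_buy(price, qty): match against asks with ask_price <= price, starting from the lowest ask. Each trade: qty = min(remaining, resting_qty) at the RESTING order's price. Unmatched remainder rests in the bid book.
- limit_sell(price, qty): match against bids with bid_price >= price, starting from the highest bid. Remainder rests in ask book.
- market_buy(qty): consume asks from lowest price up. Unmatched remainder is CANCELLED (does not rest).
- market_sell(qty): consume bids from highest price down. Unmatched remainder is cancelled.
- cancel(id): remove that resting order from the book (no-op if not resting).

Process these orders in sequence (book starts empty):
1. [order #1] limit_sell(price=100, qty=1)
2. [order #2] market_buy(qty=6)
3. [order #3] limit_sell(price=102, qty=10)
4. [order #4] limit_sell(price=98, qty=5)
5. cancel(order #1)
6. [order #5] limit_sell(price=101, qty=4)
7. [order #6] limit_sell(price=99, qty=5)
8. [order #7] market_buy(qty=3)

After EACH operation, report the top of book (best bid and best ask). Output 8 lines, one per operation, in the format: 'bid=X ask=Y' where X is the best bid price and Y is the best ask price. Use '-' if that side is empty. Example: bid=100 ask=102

Answer: bid=- ask=100
bid=- ask=-
bid=- ask=102
bid=- ask=98
bid=- ask=98
bid=- ask=98
bid=- ask=98
bid=- ask=98

Derivation:
After op 1 [order #1] limit_sell(price=100, qty=1): fills=none; bids=[-] asks=[#1:1@100]
After op 2 [order #2] market_buy(qty=6): fills=#2x#1:1@100; bids=[-] asks=[-]
After op 3 [order #3] limit_sell(price=102, qty=10): fills=none; bids=[-] asks=[#3:10@102]
After op 4 [order #4] limit_sell(price=98, qty=5): fills=none; bids=[-] asks=[#4:5@98 #3:10@102]
After op 5 cancel(order #1): fills=none; bids=[-] asks=[#4:5@98 #3:10@102]
After op 6 [order #5] limit_sell(price=101, qty=4): fills=none; bids=[-] asks=[#4:5@98 #5:4@101 #3:10@102]
After op 7 [order #6] limit_sell(price=99, qty=5): fills=none; bids=[-] asks=[#4:5@98 #6:5@99 #5:4@101 #3:10@102]
After op 8 [order #7] market_buy(qty=3): fills=#7x#4:3@98; bids=[-] asks=[#4:2@98 #6:5@99 #5:4@101 #3:10@102]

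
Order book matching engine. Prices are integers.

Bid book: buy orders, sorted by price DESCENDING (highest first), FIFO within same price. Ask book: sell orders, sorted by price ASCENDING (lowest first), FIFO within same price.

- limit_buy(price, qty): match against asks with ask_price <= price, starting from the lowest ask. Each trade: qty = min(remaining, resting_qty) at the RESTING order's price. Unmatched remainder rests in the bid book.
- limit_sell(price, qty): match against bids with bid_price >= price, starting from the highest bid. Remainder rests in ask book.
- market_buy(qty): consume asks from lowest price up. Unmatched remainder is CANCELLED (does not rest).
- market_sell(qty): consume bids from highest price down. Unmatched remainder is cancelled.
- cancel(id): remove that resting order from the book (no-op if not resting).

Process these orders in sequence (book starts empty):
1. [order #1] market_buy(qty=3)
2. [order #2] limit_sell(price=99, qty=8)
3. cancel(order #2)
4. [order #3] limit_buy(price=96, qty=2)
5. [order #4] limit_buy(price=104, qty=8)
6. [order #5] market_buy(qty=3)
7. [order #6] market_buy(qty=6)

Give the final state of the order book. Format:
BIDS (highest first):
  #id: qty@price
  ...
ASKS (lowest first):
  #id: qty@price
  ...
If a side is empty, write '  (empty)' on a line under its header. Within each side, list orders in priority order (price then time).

After op 1 [order #1] market_buy(qty=3): fills=none; bids=[-] asks=[-]
After op 2 [order #2] limit_sell(price=99, qty=8): fills=none; bids=[-] asks=[#2:8@99]
After op 3 cancel(order #2): fills=none; bids=[-] asks=[-]
After op 4 [order #3] limit_buy(price=96, qty=2): fills=none; bids=[#3:2@96] asks=[-]
After op 5 [order #4] limit_buy(price=104, qty=8): fills=none; bids=[#4:8@104 #3:2@96] asks=[-]
After op 6 [order #5] market_buy(qty=3): fills=none; bids=[#4:8@104 #3:2@96] asks=[-]
After op 7 [order #6] market_buy(qty=6): fills=none; bids=[#4:8@104 #3:2@96] asks=[-]

Answer: BIDS (highest first):
  #4: 8@104
  #3: 2@96
ASKS (lowest first):
  (empty)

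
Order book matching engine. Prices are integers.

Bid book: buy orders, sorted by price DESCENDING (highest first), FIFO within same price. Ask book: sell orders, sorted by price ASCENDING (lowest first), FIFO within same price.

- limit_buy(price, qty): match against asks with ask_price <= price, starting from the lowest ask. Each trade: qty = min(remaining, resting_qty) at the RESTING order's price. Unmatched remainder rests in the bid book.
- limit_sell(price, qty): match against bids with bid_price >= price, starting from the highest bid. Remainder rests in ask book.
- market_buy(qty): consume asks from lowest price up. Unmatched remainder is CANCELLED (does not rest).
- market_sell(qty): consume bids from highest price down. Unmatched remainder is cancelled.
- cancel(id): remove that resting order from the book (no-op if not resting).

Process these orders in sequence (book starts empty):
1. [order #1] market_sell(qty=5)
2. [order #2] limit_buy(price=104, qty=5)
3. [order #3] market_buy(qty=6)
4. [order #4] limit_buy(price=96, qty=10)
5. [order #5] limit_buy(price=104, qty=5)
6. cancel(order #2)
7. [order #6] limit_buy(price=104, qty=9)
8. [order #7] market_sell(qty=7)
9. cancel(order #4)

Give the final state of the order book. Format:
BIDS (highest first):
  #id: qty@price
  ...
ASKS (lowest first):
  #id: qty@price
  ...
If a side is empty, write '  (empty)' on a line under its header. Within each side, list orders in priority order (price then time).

After op 1 [order #1] market_sell(qty=5): fills=none; bids=[-] asks=[-]
After op 2 [order #2] limit_buy(price=104, qty=5): fills=none; bids=[#2:5@104] asks=[-]
After op 3 [order #3] market_buy(qty=6): fills=none; bids=[#2:5@104] asks=[-]
After op 4 [order #4] limit_buy(price=96, qty=10): fills=none; bids=[#2:5@104 #4:10@96] asks=[-]
After op 5 [order #5] limit_buy(price=104, qty=5): fills=none; bids=[#2:5@104 #5:5@104 #4:10@96] asks=[-]
After op 6 cancel(order #2): fills=none; bids=[#5:5@104 #4:10@96] asks=[-]
After op 7 [order #6] limit_buy(price=104, qty=9): fills=none; bids=[#5:5@104 #6:9@104 #4:10@96] asks=[-]
After op 8 [order #7] market_sell(qty=7): fills=#5x#7:5@104 #6x#7:2@104; bids=[#6:7@104 #4:10@96] asks=[-]
After op 9 cancel(order #4): fills=none; bids=[#6:7@104] asks=[-]

Answer: BIDS (highest first):
  #6: 7@104
ASKS (lowest first):
  (empty)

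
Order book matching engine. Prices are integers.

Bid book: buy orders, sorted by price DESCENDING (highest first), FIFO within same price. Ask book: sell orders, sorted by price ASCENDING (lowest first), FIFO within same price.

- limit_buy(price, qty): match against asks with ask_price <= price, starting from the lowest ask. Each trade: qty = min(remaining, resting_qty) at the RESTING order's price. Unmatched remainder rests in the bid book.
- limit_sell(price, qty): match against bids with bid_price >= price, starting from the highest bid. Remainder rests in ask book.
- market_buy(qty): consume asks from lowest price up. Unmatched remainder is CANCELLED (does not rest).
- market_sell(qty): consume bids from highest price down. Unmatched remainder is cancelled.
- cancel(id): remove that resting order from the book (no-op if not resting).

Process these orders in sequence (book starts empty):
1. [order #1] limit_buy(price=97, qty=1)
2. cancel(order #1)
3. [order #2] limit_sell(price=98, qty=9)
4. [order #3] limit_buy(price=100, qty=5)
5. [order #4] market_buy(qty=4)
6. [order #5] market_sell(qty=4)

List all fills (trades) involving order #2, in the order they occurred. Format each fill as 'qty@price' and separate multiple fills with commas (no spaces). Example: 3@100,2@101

Answer: 5@98,4@98

Derivation:
After op 1 [order #1] limit_buy(price=97, qty=1): fills=none; bids=[#1:1@97] asks=[-]
After op 2 cancel(order #1): fills=none; bids=[-] asks=[-]
After op 3 [order #2] limit_sell(price=98, qty=9): fills=none; bids=[-] asks=[#2:9@98]
After op 4 [order #3] limit_buy(price=100, qty=5): fills=#3x#2:5@98; bids=[-] asks=[#2:4@98]
After op 5 [order #4] market_buy(qty=4): fills=#4x#2:4@98; bids=[-] asks=[-]
After op 6 [order #5] market_sell(qty=4): fills=none; bids=[-] asks=[-]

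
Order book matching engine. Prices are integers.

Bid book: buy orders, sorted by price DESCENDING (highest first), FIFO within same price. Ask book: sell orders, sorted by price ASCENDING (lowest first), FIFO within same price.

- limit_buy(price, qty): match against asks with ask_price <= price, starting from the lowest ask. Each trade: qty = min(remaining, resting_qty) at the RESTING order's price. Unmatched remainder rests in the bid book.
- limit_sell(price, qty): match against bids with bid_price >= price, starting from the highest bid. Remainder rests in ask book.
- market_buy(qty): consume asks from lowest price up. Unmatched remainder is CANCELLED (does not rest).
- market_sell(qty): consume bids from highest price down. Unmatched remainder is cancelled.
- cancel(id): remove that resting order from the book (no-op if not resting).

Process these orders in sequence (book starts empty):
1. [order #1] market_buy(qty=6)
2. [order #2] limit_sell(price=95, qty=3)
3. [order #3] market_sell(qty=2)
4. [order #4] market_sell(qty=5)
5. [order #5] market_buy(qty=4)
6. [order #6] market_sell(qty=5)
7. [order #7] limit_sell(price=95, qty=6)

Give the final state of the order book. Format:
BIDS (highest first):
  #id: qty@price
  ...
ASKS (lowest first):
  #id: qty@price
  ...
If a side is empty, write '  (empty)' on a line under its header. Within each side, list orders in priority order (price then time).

Answer: BIDS (highest first):
  (empty)
ASKS (lowest first):
  #7: 6@95

Derivation:
After op 1 [order #1] market_buy(qty=6): fills=none; bids=[-] asks=[-]
After op 2 [order #2] limit_sell(price=95, qty=3): fills=none; bids=[-] asks=[#2:3@95]
After op 3 [order #3] market_sell(qty=2): fills=none; bids=[-] asks=[#2:3@95]
After op 4 [order #4] market_sell(qty=5): fills=none; bids=[-] asks=[#2:3@95]
After op 5 [order #5] market_buy(qty=4): fills=#5x#2:3@95; bids=[-] asks=[-]
After op 6 [order #6] market_sell(qty=5): fills=none; bids=[-] asks=[-]
After op 7 [order #7] limit_sell(price=95, qty=6): fills=none; bids=[-] asks=[#7:6@95]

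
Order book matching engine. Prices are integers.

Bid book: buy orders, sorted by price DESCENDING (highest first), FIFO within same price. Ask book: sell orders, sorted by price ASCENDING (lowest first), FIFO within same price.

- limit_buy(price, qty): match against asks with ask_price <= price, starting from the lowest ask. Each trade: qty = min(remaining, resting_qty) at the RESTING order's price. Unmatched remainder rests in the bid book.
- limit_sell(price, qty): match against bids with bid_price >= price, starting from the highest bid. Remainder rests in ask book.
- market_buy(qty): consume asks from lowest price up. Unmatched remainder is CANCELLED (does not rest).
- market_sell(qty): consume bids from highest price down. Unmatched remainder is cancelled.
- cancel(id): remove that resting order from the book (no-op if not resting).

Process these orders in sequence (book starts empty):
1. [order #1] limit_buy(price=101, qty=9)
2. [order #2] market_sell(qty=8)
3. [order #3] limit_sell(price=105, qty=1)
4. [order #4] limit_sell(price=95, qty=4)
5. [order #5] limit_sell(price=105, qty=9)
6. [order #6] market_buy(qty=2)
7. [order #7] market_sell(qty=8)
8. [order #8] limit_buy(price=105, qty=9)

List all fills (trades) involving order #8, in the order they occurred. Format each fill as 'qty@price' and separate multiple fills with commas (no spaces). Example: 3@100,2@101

Answer: 1@95,1@105,7@105

Derivation:
After op 1 [order #1] limit_buy(price=101, qty=9): fills=none; bids=[#1:9@101] asks=[-]
After op 2 [order #2] market_sell(qty=8): fills=#1x#2:8@101; bids=[#1:1@101] asks=[-]
After op 3 [order #3] limit_sell(price=105, qty=1): fills=none; bids=[#1:1@101] asks=[#3:1@105]
After op 4 [order #4] limit_sell(price=95, qty=4): fills=#1x#4:1@101; bids=[-] asks=[#4:3@95 #3:1@105]
After op 5 [order #5] limit_sell(price=105, qty=9): fills=none; bids=[-] asks=[#4:3@95 #3:1@105 #5:9@105]
After op 6 [order #6] market_buy(qty=2): fills=#6x#4:2@95; bids=[-] asks=[#4:1@95 #3:1@105 #5:9@105]
After op 7 [order #7] market_sell(qty=8): fills=none; bids=[-] asks=[#4:1@95 #3:1@105 #5:9@105]
After op 8 [order #8] limit_buy(price=105, qty=9): fills=#8x#4:1@95 #8x#3:1@105 #8x#5:7@105; bids=[-] asks=[#5:2@105]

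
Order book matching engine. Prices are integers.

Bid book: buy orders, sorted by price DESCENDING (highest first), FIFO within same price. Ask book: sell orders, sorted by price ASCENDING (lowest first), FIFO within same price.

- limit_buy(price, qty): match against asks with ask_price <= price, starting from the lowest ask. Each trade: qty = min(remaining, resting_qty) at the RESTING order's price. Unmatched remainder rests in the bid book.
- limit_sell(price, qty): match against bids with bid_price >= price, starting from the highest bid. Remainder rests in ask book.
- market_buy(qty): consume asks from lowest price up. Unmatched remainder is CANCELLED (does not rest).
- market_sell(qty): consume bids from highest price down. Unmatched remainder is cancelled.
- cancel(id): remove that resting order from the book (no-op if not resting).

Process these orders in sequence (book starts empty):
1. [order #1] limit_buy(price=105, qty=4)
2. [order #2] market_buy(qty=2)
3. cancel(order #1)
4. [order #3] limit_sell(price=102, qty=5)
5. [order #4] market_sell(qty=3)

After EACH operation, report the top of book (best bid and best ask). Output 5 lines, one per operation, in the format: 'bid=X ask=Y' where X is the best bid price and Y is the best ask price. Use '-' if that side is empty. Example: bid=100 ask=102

Answer: bid=105 ask=-
bid=105 ask=-
bid=- ask=-
bid=- ask=102
bid=- ask=102

Derivation:
After op 1 [order #1] limit_buy(price=105, qty=4): fills=none; bids=[#1:4@105] asks=[-]
After op 2 [order #2] market_buy(qty=2): fills=none; bids=[#1:4@105] asks=[-]
After op 3 cancel(order #1): fills=none; bids=[-] asks=[-]
After op 4 [order #3] limit_sell(price=102, qty=5): fills=none; bids=[-] asks=[#3:5@102]
After op 5 [order #4] market_sell(qty=3): fills=none; bids=[-] asks=[#3:5@102]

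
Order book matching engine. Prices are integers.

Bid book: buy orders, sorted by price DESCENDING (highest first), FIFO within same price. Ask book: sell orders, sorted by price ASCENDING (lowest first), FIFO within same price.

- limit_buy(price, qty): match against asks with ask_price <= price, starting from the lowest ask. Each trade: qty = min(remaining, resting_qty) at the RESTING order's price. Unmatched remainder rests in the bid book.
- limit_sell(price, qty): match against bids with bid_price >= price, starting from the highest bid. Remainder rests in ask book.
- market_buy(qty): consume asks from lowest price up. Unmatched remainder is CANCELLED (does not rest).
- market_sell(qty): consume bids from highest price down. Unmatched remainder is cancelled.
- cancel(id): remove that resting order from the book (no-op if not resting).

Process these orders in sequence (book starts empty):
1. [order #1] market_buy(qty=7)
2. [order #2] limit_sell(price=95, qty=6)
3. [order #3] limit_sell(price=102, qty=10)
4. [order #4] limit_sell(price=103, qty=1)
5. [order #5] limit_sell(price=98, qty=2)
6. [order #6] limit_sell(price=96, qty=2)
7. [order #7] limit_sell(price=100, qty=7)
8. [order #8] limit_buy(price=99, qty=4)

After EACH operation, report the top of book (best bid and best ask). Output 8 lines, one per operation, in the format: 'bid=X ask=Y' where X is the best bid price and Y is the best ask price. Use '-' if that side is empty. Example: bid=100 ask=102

Answer: bid=- ask=-
bid=- ask=95
bid=- ask=95
bid=- ask=95
bid=- ask=95
bid=- ask=95
bid=- ask=95
bid=- ask=95

Derivation:
After op 1 [order #1] market_buy(qty=7): fills=none; bids=[-] asks=[-]
After op 2 [order #2] limit_sell(price=95, qty=6): fills=none; bids=[-] asks=[#2:6@95]
After op 3 [order #3] limit_sell(price=102, qty=10): fills=none; bids=[-] asks=[#2:6@95 #3:10@102]
After op 4 [order #4] limit_sell(price=103, qty=1): fills=none; bids=[-] asks=[#2:6@95 #3:10@102 #4:1@103]
After op 5 [order #5] limit_sell(price=98, qty=2): fills=none; bids=[-] asks=[#2:6@95 #5:2@98 #3:10@102 #4:1@103]
After op 6 [order #6] limit_sell(price=96, qty=2): fills=none; bids=[-] asks=[#2:6@95 #6:2@96 #5:2@98 #3:10@102 #4:1@103]
After op 7 [order #7] limit_sell(price=100, qty=7): fills=none; bids=[-] asks=[#2:6@95 #6:2@96 #5:2@98 #7:7@100 #3:10@102 #4:1@103]
After op 8 [order #8] limit_buy(price=99, qty=4): fills=#8x#2:4@95; bids=[-] asks=[#2:2@95 #6:2@96 #5:2@98 #7:7@100 #3:10@102 #4:1@103]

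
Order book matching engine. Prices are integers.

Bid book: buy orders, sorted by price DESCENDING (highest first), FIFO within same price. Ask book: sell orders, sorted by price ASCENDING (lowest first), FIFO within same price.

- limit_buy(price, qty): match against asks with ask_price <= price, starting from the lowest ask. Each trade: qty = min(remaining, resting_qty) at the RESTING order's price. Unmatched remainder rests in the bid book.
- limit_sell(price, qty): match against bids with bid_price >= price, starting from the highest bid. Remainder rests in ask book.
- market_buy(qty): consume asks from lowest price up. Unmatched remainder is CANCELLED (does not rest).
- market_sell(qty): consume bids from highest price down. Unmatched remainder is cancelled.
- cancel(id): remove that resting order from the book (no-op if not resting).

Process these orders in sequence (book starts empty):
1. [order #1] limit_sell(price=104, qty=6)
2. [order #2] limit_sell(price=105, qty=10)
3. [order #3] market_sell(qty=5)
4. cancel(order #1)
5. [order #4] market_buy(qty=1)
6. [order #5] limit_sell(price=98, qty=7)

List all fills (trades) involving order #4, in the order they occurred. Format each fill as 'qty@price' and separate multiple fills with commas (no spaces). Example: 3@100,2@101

Answer: 1@105

Derivation:
After op 1 [order #1] limit_sell(price=104, qty=6): fills=none; bids=[-] asks=[#1:6@104]
After op 2 [order #2] limit_sell(price=105, qty=10): fills=none; bids=[-] asks=[#1:6@104 #2:10@105]
After op 3 [order #3] market_sell(qty=5): fills=none; bids=[-] asks=[#1:6@104 #2:10@105]
After op 4 cancel(order #1): fills=none; bids=[-] asks=[#2:10@105]
After op 5 [order #4] market_buy(qty=1): fills=#4x#2:1@105; bids=[-] asks=[#2:9@105]
After op 6 [order #5] limit_sell(price=98, qty=7): fills=none; bids=[-] asks=[#5:7@98 #2:9@105]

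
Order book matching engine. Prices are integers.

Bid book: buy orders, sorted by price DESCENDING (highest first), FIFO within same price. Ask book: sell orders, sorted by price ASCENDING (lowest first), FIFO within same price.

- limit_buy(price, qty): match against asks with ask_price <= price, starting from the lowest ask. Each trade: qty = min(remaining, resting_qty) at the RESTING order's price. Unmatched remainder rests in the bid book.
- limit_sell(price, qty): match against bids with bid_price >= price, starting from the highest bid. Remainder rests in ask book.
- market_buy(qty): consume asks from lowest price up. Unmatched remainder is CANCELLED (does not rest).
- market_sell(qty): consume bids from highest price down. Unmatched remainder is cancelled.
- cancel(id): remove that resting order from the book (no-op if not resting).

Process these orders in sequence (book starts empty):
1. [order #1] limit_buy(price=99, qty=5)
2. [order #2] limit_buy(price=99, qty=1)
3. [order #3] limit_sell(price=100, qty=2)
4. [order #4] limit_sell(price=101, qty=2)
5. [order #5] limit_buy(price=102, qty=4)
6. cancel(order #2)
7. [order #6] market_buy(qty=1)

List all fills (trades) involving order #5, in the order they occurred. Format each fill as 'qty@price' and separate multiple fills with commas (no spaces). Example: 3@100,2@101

After op 1 [order #1] limit_buy(price=99, qty=5): fills=none; bids=[#1:5@99] asks=[-]
After op 2 [order #2] limit_buy(price=99, qty=1): fills=none; bids=[#1:5@99 #2:1@99] asks=[-]
After op 3 [order #3] limit_sell(price=100, qty=2): fills=none; bids=[#1:5@99 #2:1@99] asks=[#3:2@100]
After op 4 [order #4] limit_sell(price=101, qty=2): fills=none; bids=[#1:5@99 #2:1@99] asks=[#3:2@100 #4:2@101]
After op 5 [order #5] limit_buy(price=102, qty=4): fills=#5x#3:2@100 #5x#4:2@101; bids=[#1:5@99 #2:1@99] asks=[-]
After op 6 cancel(order #2): fills=none; bids=[#1:5@99] asks=[-]
After op 7 [order #6] market_buy(qty=1): fills=none; bids=[#1:5@99] asks=[-]

Answer: 2@100,2@101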